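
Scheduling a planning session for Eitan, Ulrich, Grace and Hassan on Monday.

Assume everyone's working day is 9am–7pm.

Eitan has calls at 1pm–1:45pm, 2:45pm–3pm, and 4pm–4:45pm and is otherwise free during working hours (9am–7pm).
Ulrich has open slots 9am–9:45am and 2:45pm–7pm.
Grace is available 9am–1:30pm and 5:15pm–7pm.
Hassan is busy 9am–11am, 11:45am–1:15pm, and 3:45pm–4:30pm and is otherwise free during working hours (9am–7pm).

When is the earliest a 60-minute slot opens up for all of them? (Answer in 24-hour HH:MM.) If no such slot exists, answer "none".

17:15

Eitan free within 09:00–19:00: 09:00–13:00, 13:45–14:45, 15:00–16:00, 16:45–19:00.
Hassan free within 09:00–19:00: 11:00–11:45, 13:15–15:45, 16:30–19:00.
Eitan ∩ Ulrich: 09:00–09:45, 15:00–16:00, 16:45–19:00.
Eitan ∩ Ulrich ∩ Grace: 09:00–09:45, 17:15–19:00.
Eitan ∩ Ulrich ∩ Grace ∩ Hassan: 17:15–19:00.
Windows ≥ 60 min: 17:15–19:00.
Earliest such window starts at 17:15.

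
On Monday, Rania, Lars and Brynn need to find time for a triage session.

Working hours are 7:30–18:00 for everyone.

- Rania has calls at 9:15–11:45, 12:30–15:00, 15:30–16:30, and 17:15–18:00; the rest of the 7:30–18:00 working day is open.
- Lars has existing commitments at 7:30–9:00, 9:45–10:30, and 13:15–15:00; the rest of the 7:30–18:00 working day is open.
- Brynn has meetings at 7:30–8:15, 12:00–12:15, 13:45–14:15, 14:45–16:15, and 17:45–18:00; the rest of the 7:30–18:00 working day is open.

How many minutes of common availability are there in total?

90 minutes

Rania free within 07:30–18:00: 07:30–09:15, 11:45–12:30, 15:00–15:30, 16:30–17:15.
Lars free within 07:30–18:00: 09:00–09:45, 10:30–13:15, 15:00–18:00.
Brynn free within 07:30–18:00: 08:15–12:00, 12:15–13:45, 14:15–14:45, 16:15–17:45.
Rania ∩ Lars: 09:00–09:15, 11:45–12:30, 15:00–15:30, 16:30–17:15.
Rania ∩ Lars ∩ Brynn: 09:00–09:15, 11:45–12:00, 12:15–12:30, 16:30–17:15.
Total common minutes: 15 + 15 + 15 + 45 = 90.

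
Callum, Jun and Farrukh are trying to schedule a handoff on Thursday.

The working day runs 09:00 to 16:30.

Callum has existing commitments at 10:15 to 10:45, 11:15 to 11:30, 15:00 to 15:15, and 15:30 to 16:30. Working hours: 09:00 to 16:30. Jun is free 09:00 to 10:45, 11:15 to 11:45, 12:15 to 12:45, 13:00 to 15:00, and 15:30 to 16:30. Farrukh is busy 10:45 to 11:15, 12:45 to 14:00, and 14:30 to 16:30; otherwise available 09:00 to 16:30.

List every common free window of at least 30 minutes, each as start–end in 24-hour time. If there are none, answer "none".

Callum free within 09:00–16:30: 09:00–10:15, 10:45–11:15, 11:30–15:00, 15:15–15:30.
Farrukh free within 09:00–16:30: 09:00–10:45, 11:15–12:45, 14:00–14:30.
Callum ∩ Jun: 09:00–10:15, 11:30–11:45, 12:15–12:45, 13:00–15:00.
Callum ∩ Jun ∩ Farrukh: 09:00–10:15, 11:30–11:45, 12:15–12:45, 14:00–14:30.
Windows ≥ 30 min: 09:00–10:15, 12:15–12:45, 14:00–14:30.

09:00–10:15, 12:15–12:45, 14:00–14:30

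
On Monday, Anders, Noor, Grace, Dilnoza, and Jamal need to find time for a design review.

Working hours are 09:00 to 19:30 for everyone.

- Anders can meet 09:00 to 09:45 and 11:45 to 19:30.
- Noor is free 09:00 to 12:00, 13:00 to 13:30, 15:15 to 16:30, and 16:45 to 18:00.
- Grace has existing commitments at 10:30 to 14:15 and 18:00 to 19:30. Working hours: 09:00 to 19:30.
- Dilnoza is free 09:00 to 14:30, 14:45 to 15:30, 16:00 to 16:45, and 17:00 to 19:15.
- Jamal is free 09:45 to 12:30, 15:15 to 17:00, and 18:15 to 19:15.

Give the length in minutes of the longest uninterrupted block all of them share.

30 minutes

Grace free within 09:00–19:30: 09:00–10:30, 14:15–18:00.
Anders ∩ Noor: 09:00–09:45, 11:45–12:00, 13:00–13:30, 15:15–16:30, 16:45–18:00.
Anders ∩ Noor ∩ Grace: 09:00–09:45, 15:15–16:30, 16:45–18:00.
Anders ∩ Noor ∩ Grace ∩ Dilnoza: 09:00–09:45, 15:15–15:30, 16:00–16:30, 17:00–18:00.
Anders ∩ Noor ∩ Grace ∩ Dilnoza ∩ Jamal: 15:15–15:30, 16:00–16:30.
Common window lengths: 15, 30 min; longest is 30.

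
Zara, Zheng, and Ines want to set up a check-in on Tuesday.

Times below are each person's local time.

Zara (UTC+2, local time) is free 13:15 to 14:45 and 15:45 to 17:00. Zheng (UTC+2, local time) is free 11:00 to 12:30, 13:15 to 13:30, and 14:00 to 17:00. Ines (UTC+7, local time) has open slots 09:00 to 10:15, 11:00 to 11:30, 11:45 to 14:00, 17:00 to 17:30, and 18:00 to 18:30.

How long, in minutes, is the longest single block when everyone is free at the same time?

15 minutes

Zara → UTC: 11:15–12:45, 13:45–15:00.
Zheng → UTC: 09:00–10:30, 11:15–11:30, 12:00–15:00.
Ines → UTC: 02:00–03:15, 04:00–04:30, 04:45–07:00, 10:00–10:30, 11:00–11:30.
Zara ∩ Zheng: 11:15–11:30, 12:00–12:45, 13:45–15:00.
Zara ∩ Zheng ∩ Ines: 11:15–11:30.
Single common window of 15 minutes.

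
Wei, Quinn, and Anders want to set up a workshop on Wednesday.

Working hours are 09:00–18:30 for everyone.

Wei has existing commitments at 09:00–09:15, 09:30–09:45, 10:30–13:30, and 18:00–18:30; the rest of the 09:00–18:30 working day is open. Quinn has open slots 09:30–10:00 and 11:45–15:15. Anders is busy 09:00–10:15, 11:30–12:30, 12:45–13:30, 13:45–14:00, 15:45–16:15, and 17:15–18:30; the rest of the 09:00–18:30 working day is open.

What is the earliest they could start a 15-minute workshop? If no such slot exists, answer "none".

Wei free within 09:00–18:30: 09:15–09:30, 09:45–10:30, 13:30–18:00.
Anders free within 09:00–18:30: 10:15–11:30, 12:30–12:45, 13:30–13:45, 14:00–15:45, 16:15–17:15.
Wei ∩ Quinn: 09:45–10:00, 13:30–15:15.
Wei ∩ Quinn ∩ Anders: 13:30–13:45, 14:00–15:15.
Windows ≥ 15 min: 13:30–13:45, 14:00–15:15.
Earliest such window starts at 13:30.

13:30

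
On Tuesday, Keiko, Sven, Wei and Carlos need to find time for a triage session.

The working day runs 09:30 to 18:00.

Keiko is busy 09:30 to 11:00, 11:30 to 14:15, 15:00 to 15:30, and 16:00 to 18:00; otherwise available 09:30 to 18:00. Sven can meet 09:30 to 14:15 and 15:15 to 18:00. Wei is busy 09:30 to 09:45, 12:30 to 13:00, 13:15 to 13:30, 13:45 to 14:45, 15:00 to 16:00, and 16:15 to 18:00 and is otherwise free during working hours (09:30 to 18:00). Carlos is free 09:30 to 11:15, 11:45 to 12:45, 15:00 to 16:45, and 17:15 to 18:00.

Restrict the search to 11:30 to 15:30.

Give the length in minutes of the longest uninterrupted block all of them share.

0 minutes

Keiko free within 09:30–18:00: 11:00–11:30, 14:15–15:00, 15:30–16:00.
Wei free within 09:30–18:00: 09:45–12:30, 13:00–13:15, 13:30–13:45, 14:45–15:00, 16:00–16:15.
Keiko ∩ Sven: 11:00–11:30, 15:30–16:00.
Keiko ∩ Sven ∩ Wei: 11:00–11:30.
Keiko ∩ Sven ∩ Wei ∩ Carlos: 11:00–11:15.
Restricted to 11:30–15:30: (none).
No common window.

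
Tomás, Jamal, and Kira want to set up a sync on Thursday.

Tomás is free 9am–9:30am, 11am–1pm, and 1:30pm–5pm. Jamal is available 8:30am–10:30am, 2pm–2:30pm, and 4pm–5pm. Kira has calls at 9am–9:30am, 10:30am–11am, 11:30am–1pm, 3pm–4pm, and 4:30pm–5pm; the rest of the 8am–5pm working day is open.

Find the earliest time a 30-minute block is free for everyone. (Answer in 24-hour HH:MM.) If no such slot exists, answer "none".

Kira free within 08:00–17:00: 08:00–09:00, 09:30–10:30, 11:00–11:30, 13:00–15:00, 16:00–16:30.
Tomás ∩ Jamal: 09:00–09:30, 14:00–14:30, 16:00–17:00.
Tomás ∩ Jamal ∩ Kira: 14:00–14:30, 16:00–16:30.
Windows ≥ 30 min: 14:00–14:30, 16:00–16:30.
Earliest such window starts at 14:00.

14:00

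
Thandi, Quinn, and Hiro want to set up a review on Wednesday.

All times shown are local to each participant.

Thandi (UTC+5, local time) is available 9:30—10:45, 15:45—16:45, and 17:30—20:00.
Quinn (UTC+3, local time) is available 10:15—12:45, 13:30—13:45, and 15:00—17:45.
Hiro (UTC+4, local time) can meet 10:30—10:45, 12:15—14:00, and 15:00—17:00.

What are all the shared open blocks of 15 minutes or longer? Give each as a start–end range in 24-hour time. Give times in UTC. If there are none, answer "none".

Thandi → UTC: 04:30–05:45, 10:45–11:45, 12:30–15:00.
Quinn → UTC: 07:15–09:45, 10:30–10:45, 12:00–14:45.
Hiro → UTC: 06:30–06:45, 08:15–10:00, 11:00–13:00.
Thandi ∩ Quinn: 12:30–14:45.
Thandi ∩ Quinn ∩ Hiro: 12:30–13:00.
Windows ≥ 15 min: 12:30–13:00.

12:30–13:00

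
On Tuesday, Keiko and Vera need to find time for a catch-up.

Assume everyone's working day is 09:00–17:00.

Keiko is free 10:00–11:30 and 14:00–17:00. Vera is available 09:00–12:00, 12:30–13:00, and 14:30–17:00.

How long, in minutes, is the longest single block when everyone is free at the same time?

150 minutes

Keiko ∩ Vera: 10:00–11:30, 14:30–17:00.
Common window lengths: 90, 150 min; longest is 150.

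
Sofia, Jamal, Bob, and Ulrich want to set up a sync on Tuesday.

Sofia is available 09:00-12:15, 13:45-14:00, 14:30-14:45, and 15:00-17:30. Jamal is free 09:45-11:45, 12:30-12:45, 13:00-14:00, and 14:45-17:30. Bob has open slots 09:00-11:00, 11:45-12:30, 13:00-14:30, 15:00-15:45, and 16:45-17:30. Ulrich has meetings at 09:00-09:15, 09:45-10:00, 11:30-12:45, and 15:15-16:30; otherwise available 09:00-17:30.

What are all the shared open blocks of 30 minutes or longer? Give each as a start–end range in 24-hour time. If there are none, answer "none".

10:00–11:00, 16:45–17:30

Ulrich free within 09:00–17:30: 09:15–09:45, 10:00–11:30, 12:45–15:15, 16:30–17:30.
Sofia ∩ Jamal: 09:45–11:45, 13:45–14:00, 15:00–17:30.
Sofia ∩ Jamal ∩ Bob: 09:45–11:00, 13:45–14:00, 15:00–15:45, 16:45–17:30.
Sofia ∩ Jamal ∩ Bob ∩ Ulrich: 10:00–11:00, 13:45–14:00, 15:00–15:15, 16:45–17:30.
Windows ≥ 30 min: 10:00–11:00, 16:45–17:30.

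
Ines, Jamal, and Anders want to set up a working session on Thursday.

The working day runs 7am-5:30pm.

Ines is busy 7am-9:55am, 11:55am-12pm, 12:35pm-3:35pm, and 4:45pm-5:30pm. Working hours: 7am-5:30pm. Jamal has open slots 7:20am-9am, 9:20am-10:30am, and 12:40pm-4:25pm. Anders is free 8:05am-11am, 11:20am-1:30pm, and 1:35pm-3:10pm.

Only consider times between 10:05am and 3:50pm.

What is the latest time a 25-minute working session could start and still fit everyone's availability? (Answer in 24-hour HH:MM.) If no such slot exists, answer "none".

10:05

Ines free within 07:00–17:30: 09:55–11:55, 12:00–12:35, 15:35–16:45.
Ines ∩ Jamal: 09:55–10:30, 15:35–16:25.
Ines ∩ Jamal ∩ Anders: 09:55–10:30.
Restricted to 10:05–15:50: 10:05–10:30.
Windows ≥ 25 min: 10:05–10:30.
Latest start in the last window 10:05–10:30 is 10:30 − 25 min = 10:05.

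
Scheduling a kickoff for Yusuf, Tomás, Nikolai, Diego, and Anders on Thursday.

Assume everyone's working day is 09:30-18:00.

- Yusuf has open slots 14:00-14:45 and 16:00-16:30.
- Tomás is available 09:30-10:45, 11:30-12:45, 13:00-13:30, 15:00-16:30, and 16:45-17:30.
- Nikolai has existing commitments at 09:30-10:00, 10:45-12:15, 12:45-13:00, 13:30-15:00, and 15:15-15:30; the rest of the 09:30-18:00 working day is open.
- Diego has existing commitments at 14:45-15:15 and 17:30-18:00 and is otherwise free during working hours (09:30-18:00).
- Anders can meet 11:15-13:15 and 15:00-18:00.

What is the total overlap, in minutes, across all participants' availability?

30 minutes

Nikolai free within 09:30–18:00: 10:00–10:45, 12:15–12:45, 13:00–13:30, 15:00–15:15, 15:30–18:00.
Diego free within 09:30–18:00: 09:30–14:45, 15:15–17:30.
Yusuf ∩ Tomás: 16:00–16:30.
Yusuf ∩ Tomás ∩ Nikolai: 16:00–16:30.
Yusuf ∩ Tomás ∩ Nikolai ∩ Diego: 16:00–16:30.
Yusuf ∩ Tomás ∩ Nikolai ∩ Diego ∩ Anders: 16:00–16:30.
Total common minutes: 30.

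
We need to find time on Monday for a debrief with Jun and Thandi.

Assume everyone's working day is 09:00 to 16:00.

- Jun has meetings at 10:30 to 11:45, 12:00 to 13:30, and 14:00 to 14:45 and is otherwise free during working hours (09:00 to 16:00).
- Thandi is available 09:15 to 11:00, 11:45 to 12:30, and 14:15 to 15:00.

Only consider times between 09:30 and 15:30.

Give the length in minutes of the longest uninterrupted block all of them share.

Jun free within 09:00–16:00: 09:00–10:30, 11:45–12:00, 13:30–14:00, 14:45–16:00.
Jun ∩ Thandi: 09:15–10:30, 11:45–12:00, 14:45–15:00.
Restricted to 09:30–15:30: 09:30–10:30, 11:45–12:00, 14:45–15:00.
Common window lengths: 60, 15, 15 min; longest is 60.

60 minutes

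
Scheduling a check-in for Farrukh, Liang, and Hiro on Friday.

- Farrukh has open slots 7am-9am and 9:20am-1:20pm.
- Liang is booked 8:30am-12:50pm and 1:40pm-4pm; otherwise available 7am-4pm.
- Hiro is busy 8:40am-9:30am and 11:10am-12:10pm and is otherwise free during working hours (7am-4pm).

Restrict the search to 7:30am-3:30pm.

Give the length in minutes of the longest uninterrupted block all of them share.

60 minutes

Liang free within 07:00–16:00: 07:00–08:30, 12:50–13:40.
Hiro free within 07:00–16:00: 07:00–08:40, 09:30–11:10, 12:10–16:00.
Farrukh ∩ Liang: 07:00–08:30, 12:50–13:20.
Farrukh ∩ Liang ∩ Hiro: 07:00–08:30, 12:50–13:20.
Restricted to 07:30–15:30: 07:30–08:30, 12:50–13:20.
Common window lengths: 60, 30 min; longest is 60.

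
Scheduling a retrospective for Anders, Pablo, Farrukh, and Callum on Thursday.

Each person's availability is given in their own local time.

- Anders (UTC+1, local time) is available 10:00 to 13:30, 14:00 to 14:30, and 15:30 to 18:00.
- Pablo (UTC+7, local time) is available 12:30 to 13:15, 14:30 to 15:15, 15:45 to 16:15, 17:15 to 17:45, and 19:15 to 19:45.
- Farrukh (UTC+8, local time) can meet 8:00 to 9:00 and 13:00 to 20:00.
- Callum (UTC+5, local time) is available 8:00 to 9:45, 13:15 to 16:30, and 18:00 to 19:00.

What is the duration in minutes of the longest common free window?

30 minutes

Anders → UTC: 09:00–12:30, 13:00–13:30, 14:30–17:00.
Pablo → UTC: 05:30–06:15, 07:30–08:15, 08:45–09:15, 10:15–10:45, 12:15–12:45.
Farrukh → UTC: 00:00–01:00, 05:00–12:00.
Callum → UTC: 03:00–04:45, 08:15–11:30, 13:00–14:00.
Anders ∩ Pablo: 09:00–09:15, 10:15–10:45, 12:15–12:30.
Anders ∩ Pablo ∩ Farrukh: 09:00–09:15, 10:15–10:45.
Anders ∩ Pablo ∩ Farrukh ∩ Callum: 09:00–09:15, 10:15–10:45.
Common window lengths: 15, 30 min; longest is 30.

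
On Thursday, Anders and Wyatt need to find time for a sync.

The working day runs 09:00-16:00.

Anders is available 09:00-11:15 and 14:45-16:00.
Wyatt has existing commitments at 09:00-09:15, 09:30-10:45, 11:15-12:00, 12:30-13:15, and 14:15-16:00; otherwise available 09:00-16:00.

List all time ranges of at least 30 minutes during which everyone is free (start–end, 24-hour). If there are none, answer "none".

10:45–11:15

Wyatt free within 09:00–16:00: 09:15–09:30, 10:45–11:15, 12:00–12:30, 13:15–14:15.
Anders ∩ Wyatt: 09:15–09:30, 10:45–11:15.
Windows ≥ 30 min: 10:45–11:15.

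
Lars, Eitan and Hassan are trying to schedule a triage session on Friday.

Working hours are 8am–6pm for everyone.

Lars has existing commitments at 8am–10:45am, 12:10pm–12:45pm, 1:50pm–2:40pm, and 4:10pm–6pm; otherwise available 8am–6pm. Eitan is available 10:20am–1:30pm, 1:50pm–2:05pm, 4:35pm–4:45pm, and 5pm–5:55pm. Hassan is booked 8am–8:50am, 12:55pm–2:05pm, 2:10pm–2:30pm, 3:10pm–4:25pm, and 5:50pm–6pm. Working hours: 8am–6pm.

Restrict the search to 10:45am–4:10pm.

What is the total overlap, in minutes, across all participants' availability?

95 minutes

Lars free within 08:00–18:00: 10:45–12:10, 12:45–13:50, 14:40–16:10.
Hassan free within 08:00–18:00: 08:50–12:55, 14:05–14:10, 14:30–15:10, 16:25–17:50.
Lars ∩ Eitan: 10:45–12:10, 12:45–13:30.
Lars ∩ Eitan ∩ Hassan: 10:45–12:10, 12:45–12:55.
Restricted to 10:45–16:10: 10:45–12:10, 12:45–12:55.
Total common minutes: 85 + 10 = 95.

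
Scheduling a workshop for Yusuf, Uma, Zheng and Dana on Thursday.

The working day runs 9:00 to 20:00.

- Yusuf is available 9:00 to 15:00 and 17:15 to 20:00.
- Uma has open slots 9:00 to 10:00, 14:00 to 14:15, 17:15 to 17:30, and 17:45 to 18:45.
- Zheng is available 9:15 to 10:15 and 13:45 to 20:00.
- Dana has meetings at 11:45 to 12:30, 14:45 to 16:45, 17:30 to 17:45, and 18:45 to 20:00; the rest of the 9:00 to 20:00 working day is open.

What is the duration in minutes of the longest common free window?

60 minutes

Dana free within 09:00–20:00: 09:00–11:45, 12:30–14:45, 16:45–17:30, 17:45–18:45.
Yusuf ∩ Uma: 09:00–10:00, 14:00–14:15, 17:15–17:30, 17:45–18:45.
Yusuf ∩ Uma ∩ Zheng: 09:15–10:00, 14:00–14:15, 17:15–17:30, 17:45–18:45.
Yusuf ∩ Uma ∩ Zheng ∩ Dana: 09:15–10:00, 14:00–14:15, 17:15–17:30, 17:45–18:45.
Common window lengths: 45, 15, 15, 60 min; longest is 60.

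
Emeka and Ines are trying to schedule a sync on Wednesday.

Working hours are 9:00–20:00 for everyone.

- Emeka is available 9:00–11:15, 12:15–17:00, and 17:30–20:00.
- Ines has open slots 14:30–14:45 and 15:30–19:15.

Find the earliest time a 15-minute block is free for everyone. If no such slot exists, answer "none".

Emeka ∩ Ines: 14:30–14:45, 15:30–17:00, 17:30–19:15.
Windows ≥ 15 min: 14:30–14:45, 15:30–17:00, 17:30–19:15.
Earliest such window starts at 14:30.

14:30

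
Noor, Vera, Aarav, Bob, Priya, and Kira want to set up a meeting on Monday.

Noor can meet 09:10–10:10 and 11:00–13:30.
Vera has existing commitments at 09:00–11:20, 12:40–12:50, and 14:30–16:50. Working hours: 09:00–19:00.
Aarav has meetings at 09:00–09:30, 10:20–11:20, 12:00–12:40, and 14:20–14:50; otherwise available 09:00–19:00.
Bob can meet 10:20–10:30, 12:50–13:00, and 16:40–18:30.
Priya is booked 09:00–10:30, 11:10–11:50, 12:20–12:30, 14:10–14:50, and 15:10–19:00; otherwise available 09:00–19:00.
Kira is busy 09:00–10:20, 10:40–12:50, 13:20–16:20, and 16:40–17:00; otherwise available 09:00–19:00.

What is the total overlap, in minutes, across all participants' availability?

Vera free within 09:00–19:00: 11:20–12:40, 12:50–14:30, 16:50–19:00.
Aarav free within 09:00–19:00: 09:30–10:20, 11:20–12:00, 12:40–14:20, 14:50–19:00.
Priya free within 09:00–19:00: 10:30–11:10, 11:50–12:20, 12:30–14:10, 14:50–15:10.
Kira free within 09:00–19:00: 10:20–10:40, 12:50–13:20, 16:20–16:40, 17:00–19:00.
Noor ∩ Vera: 11:20–12:40, 12:50–13:30.
Noor ∩ Vera ∩ Aarav: 11:20–12:00, 12:50–13:30.
Noor ∩ Vera ∩ Aarav ∩ Bob: 12:50–13:00.
Noor ∩ Vera ∩ Aarav ∩ Bob ∩ Priya: 12:50–13:00.
Noor ∩ Vera ∩ Aarav ∩ Bob ∩ Priya ∩ Kira: 12:50–13:00.
Total common minutes: 10.

10 minutes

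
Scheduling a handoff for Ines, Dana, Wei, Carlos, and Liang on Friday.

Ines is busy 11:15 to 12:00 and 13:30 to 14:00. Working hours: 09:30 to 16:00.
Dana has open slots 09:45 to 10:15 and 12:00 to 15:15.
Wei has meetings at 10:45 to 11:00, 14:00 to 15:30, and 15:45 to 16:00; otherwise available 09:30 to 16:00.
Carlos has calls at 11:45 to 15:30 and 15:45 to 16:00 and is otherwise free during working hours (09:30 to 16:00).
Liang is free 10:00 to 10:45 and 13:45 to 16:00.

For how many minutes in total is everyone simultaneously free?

15 minutes

Ines free within 09:30–16:00: 09:30–11:15, 12:00–13:30, 14:00–16:00.
Wei free within 09:30–16:00: 09:30–10:45, 11:00–14:00, 15:30–15:45.
Carlos free within 09:30–16:00: 09:30–11:45, 15:30–15:45.
Ines ∩ Dana: 09:45–10:15, 12:00–13:30, 14:00–15:15.
Ines ∩ Dana ∩ Wei: 09:45–10:15, 12:00–13:30.
Ines ∩ Dana ∩ Wei ∩ Carlos: 09:45–10:15.
Ines ∩ Dana ∩ Wei ∩ Carlos ∩ Liang: 10:00–10:15.
Total common minutes: 15.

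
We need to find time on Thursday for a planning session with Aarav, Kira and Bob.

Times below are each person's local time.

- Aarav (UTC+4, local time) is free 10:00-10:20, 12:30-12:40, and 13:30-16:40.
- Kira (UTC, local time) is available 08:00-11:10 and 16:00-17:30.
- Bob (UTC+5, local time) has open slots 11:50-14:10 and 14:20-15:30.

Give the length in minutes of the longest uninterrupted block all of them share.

Aarav → UTC: 06:00–06:20, 08:30–08:40, 09:30–12:40.
Kira → UTC: 08:00–11:10, 16:00–17:30.
Bob → UTC: 06:50–09:10, 09:20–10:30.
Aarav ∩ Kira: 08:30–08:40, 09:30–11:10.
Aarav ∩ Kira ∩ Bob: 08:30–08:40, 09:30–10:30.
Common window lengths: 10, 60 min; longest is 60.

60 minutes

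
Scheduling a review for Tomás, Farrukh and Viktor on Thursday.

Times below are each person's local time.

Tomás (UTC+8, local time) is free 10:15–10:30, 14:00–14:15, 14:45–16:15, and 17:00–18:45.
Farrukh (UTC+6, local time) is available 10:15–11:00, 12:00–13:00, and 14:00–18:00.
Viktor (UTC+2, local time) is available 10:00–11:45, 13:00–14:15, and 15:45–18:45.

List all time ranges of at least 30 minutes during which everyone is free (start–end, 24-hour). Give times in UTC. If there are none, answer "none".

09:00–09:45

Tomás → UTC: 02:15–02:30, 06:00–06:15, 06:45–08:15, 09:00–10:45.
Farrukh → UTC: 04:15–05:00, 06:00–07:00, 08:00–12:00.
Viktor → UTC: 08:00–09:45, 11:00–12:15, 13:45–16:45.
Tomás ∩ Farrukh: 06:00–06:15, 06:45–07:00, 08:00–08:15, 09:00–10:45.
Tomás ∩ Farrukh ∩ Viktor: 08:00–08:15, 09:00–09:45.
Windows ≥ 30 min: 09:00–09:45.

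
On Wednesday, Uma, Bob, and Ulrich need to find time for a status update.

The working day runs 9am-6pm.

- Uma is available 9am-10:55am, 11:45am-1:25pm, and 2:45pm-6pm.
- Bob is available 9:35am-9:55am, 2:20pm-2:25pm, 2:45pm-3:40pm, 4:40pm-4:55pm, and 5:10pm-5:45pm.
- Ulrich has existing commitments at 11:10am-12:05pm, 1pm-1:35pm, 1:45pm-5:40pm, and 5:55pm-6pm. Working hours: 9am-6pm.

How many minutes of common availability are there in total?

25 minutes

Ulrich free within 09:00–18:00: 09:00–11:10, 12:05–13:00, 13:35–13:45, 17:40–17:55.
Uma ∩ Bob: 09:35–09:55, 14:45–15:40, 16:40–16:55, 17:10–17:45.
Uma ∩ Bob ∩ Ulrich: 09:35–09:55, 17:40–17:45.
Total common minutes: 20 + 5 = 25.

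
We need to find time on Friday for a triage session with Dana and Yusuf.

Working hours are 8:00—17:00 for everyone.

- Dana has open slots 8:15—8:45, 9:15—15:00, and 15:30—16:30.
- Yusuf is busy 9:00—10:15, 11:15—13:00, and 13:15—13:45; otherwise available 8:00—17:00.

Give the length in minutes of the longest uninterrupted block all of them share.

75 minutes

Yusuf free within 08:00–17:00: 08:00–09:00, 10:15–11:15, 13:00–13:15, 13:45–17:00.
Dana ∩ Yusuf: 08:15–08:45, 10:15–11:15, 13:00–13:15, 13:45–15:00, 15:30–16:30.
Common window lengths: 30, 60, 15, 75, 60 min; longest is 75.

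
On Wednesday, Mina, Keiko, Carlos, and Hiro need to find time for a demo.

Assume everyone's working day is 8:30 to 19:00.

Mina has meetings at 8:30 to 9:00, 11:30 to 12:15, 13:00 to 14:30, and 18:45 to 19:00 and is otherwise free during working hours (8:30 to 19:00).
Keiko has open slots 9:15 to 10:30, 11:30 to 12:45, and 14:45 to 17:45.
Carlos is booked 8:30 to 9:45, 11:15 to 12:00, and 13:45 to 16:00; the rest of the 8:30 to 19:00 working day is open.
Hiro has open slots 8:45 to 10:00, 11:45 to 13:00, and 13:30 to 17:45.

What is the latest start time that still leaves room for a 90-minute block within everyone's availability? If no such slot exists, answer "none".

Mina free within 08:30–19:00: 09:00–11:30, 12:15–13:00, 14:30–18:45.
Carlos free within 08:30–19:00: 09:45–11:15, 12:00–13:45, 16:00–19:00.
Mina ∩ Keiko: 09:15–10:30, 12:15–12:45, 14:45–17:45.
Mina ∩ Keiko ∩ Carlos: 09:45–10:30, 12:15–12:45, 16:00–17:45.
Mina ∩ Keiko ∩ Carlos ∩ Hiro: 09:45–10:00, 12:15–12:45, 16:00–17:45.
Windows ≥ 90 min: 16:00–17:45.
Latest start in the last window 16:00–17:45 is 17:45 − 90 min = 16:15.

16:15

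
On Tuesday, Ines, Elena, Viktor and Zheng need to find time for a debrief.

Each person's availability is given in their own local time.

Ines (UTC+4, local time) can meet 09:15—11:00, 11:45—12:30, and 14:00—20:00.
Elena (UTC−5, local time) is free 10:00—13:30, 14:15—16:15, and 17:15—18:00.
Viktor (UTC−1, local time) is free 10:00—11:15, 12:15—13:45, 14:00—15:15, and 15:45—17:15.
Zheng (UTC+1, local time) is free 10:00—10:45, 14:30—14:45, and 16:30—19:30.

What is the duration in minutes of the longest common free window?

30 minutes

Ines → UTC: 05:15–07:00, 07:45–08:30, 10:00–16:00.
Elena → UTC: 15:00–18:30, 19:15–21:15, 22:15–23:00.
Viktor → UTC: 11:00–12:15, 13:15–14:45, 15:00–16:15, 16:45–18:15.
Zheng → UTC: 09:00–09:45, 13:30–13:45, 15:30–18:30.
Ines ∩ Elena: 15:00–16:00.
Ines ∩ Elena ∩ Viktor: 15:00–16:00.
Ines ∩ Elena ∩ Viktor ∩ Zheng: 15:30–16:00.
Single common window of 30 minutes.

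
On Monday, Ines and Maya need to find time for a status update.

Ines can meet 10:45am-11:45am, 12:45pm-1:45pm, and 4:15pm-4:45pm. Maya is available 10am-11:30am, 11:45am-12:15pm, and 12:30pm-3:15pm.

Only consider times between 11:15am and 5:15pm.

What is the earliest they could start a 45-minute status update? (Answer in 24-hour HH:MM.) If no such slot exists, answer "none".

12:45

Ines ∩ Maya: 10:45–11:30, 12:45–13:45.
Restricted to 11:15–17:15: 11:15–11:30, 12:45–13:45.
Windows ≥ 45 min: 12:45–13:45.
Earliest such window starts at 12:45.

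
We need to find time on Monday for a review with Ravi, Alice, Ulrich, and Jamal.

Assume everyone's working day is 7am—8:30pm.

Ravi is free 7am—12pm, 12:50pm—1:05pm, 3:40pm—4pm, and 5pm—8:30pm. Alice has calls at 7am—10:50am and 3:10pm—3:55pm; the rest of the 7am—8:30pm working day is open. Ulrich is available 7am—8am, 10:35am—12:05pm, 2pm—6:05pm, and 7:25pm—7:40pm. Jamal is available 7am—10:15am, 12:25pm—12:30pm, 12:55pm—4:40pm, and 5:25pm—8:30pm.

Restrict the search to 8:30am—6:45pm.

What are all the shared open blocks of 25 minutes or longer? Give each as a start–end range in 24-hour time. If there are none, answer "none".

17:25–18:05

Alice free within 07:00–20:30: 10:50–15:10, 15:55–20:30.
Ravi ∩ Alice: 10:50–12:00, 12:50–13:05, 15:55–16:00, 17:00–20:30.
Ravi ∩ Alice ∩ Ulrich: 10:50–12:00, 15:55–16:00, 17:00–18:05, 19:25–19:40.
Ravi ∩ Alice ∩ Ulrich ∩ Jamal: 15:55–16:00, 17:25–18:05, 19:25–19:40.
Restricted to 08:30–18:45: 15:55–16:00, 17:25–18:05.
Windows ≥ 25 min: 17:25–18:05.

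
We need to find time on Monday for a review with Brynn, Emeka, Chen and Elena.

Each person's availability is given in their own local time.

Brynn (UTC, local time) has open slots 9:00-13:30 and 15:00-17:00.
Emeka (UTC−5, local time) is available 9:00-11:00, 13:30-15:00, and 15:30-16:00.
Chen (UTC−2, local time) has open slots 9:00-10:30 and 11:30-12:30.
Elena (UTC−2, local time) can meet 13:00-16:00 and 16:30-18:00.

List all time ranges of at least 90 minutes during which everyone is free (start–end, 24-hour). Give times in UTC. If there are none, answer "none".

Brynn → UTC: 09:00–13:30, 15:00–17:00.
Emeka → UTC: 14:00–16:00, 18:30–20:00, 20:30–21:00.
Chen → UTC: 11:00–12:30, 13:30–14:30.
Elena → UTC: 15:00–18:00, 18:30–20:00.
Brynn ∩ Emeka: 15:00–16:00.
Brynn ∩ Emeka ∩ Chen: (none).
Brynn ∩ Emeka ∩ Chen ∩ Elena: (none).
Windows ≥ 90 min: (none).

none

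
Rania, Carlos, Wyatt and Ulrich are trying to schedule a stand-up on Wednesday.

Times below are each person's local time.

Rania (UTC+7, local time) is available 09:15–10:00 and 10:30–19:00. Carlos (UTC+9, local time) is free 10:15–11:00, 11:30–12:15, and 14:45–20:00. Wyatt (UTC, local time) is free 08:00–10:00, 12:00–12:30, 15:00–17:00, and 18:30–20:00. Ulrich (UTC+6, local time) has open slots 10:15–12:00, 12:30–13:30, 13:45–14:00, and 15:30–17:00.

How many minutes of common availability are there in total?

30 minutes

Rania → UTC: 02:15–03:00, 03:30–12:00.
Carlos → UTC: 01:15–02:00, 02:30–03:15, 05:45–11:00.
Wyatt → UTC: 08:00–10:00, 12:00–12:30, 15:00–17:00, 18:30–20:00.
Ulrich → UTC: 04:15–06:00, 06:30–07:30, 07:45–08:00, 09:30–11:00.
Rania ∩ Carlos: 02:30–03:00, 05:45–11:00.
Rania ∩ Carlos ∩ Wyatt: 08:00–10:00.
Rania ∩ Carlos ∩ Wyatt ∩ Ulrich: 09:30–10:00.
Total common minutes: 30.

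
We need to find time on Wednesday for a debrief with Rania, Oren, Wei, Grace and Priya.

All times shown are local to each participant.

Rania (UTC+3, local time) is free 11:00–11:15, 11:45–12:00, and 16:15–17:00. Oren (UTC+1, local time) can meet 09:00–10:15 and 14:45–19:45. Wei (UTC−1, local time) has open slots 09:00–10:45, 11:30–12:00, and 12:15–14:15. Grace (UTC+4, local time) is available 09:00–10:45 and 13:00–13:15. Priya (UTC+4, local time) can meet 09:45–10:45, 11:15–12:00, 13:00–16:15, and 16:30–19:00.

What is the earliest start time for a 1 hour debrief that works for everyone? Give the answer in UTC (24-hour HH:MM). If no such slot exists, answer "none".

Rania → UTC: 08:00–08:15, 08:45–09:00, 13:15–14:00.
Oren → UTC: 08:00–09:15, 13:45–18:45.
Wei → UTC: 10:00–11:45, 12:30–13:00, 13:15–15:15.
Grace → UTC: 05:00–06:45, 09:00–09:15.
Priya → UTC: 05:45–06:45, 07:15–08:00, 09:00–12:15, 12:30–15:00.
Rania ∩ Oren: 08:00–08:15, 08:45–09:00, 13:45–14:00.
Rania ∩ Oren ∩ Wei: 13:45–14:00.
Rania ∩ Oren ∩ Wei ∩ Grace: (none).
Rania ∩ Oren ∩ Wei ∩ Grace ∩ Priya: (none).
Windows ≥ 60 min: (none).

none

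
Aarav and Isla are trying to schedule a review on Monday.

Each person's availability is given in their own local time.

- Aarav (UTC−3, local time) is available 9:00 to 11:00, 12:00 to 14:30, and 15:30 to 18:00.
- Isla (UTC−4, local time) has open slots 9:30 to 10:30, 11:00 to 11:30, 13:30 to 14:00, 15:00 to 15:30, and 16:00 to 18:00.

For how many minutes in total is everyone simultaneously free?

150 minutes

Aarav → UTC: 12:00–14:00, 15:00–17:30, 18:30–21:00.
Isla → UTC: 13:30–14:30, 15:00–15:30, 17:30–18:00, 19:00–19:30, 20:00–22:00.
Aarav ∩ Isla: 13:30–14:00, 15:00–15:30, 19:00–19:30, 20:00–21:00.
Total common minutes: 30 + 30 + 30 + 60 = 150.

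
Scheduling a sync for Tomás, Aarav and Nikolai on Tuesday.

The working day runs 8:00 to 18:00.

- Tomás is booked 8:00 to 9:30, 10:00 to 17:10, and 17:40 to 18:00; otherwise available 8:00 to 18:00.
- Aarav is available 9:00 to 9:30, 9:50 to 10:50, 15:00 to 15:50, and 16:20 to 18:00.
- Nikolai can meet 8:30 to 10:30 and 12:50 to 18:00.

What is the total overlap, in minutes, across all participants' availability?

40 minutes

Tomás free within 08:00–18:00: 09:30–10:00, 17:10–17:40.
Tomás ∩ Aarav: 09:50–10:00, 17:10–17:40.
Tomás ∩ Aarav ∩ Nikolai: 09:50–10:00, 17:10–17:40.
Total common minutes: 10 + 30 = 40.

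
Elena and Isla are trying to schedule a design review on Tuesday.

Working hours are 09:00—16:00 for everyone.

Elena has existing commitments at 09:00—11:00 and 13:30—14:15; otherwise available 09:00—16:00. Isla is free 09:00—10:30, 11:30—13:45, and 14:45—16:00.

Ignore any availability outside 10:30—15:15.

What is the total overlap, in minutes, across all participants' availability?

Elena free within 09:00–16:00: 11:00–13:30, 14:15–16:00.
Elena ∩ Isla: 11:30–13:30, 14:45–16:00.
Restricted to 10:30–15:15: 11:30–13:30, 14:45–15:15.
Total common minutes: 120 + 30 = 150.

150 minutes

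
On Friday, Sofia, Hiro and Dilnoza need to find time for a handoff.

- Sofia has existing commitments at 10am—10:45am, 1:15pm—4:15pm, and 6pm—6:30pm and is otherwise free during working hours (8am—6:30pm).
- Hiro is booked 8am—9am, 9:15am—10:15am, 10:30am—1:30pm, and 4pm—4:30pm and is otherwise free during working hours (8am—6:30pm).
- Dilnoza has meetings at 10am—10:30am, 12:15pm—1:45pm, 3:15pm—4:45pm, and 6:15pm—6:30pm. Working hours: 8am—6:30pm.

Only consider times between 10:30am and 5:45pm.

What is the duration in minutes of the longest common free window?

60 minutes

Sofia free within 08:00–18:30: 08:00–10:00, 10:45–13:15, 16:15–18:00.
Hiro free within 08:00–18:30: 09:00–09:15, 10:15–10:30, 13:30–16:00, 16:30–18:30.
Dilnoza free within 08:00–18:30: 08:00–10:00, 10:30–12:15, 13:45–15:15, 16:45–18:15.
Sofia ∩ Hiro: 09:00–09:15, 16:30–18:00.
Sofia ∩ Hiro ∩ Dilnoza: 09:00–09:15, 16:45–18:00.
Restricted to 10:30–17:45: 16:45–17:45.
Single common window of 60 minutes.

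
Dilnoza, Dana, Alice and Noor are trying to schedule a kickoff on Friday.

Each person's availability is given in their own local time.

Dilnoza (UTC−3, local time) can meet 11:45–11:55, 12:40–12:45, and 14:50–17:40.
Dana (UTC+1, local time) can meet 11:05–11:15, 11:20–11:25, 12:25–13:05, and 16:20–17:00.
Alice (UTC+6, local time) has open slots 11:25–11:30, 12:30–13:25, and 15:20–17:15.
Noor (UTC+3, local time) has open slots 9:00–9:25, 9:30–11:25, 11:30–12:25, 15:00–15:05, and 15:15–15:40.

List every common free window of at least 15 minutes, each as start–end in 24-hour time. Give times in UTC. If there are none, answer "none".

none

Dilnoza → UTC: 14:45–14:55, 15:40–15:45, 17:50–20:40.
Dana → UTC: 10:05–10:15, 10:20–10:25, 11:25–12:05, 15:20–16:00.
Alice → UTC: 05:25–05:30, 06:30–07:25, 09:20–11:15.
Noor → UTC: 06:00–06:25, 06:30–08:25, 08:30–09:25, 12:00–12:05, 12:15–12:40.
Dilnoza ∩ Dana: 15:40–15:45.
Dilnoza ∩ Dana ∩ Alice: (none).
Dilnoza ∩ Dana ∩ Alice ∩ Noor: (none).
Windows ≥ 15 min: (none).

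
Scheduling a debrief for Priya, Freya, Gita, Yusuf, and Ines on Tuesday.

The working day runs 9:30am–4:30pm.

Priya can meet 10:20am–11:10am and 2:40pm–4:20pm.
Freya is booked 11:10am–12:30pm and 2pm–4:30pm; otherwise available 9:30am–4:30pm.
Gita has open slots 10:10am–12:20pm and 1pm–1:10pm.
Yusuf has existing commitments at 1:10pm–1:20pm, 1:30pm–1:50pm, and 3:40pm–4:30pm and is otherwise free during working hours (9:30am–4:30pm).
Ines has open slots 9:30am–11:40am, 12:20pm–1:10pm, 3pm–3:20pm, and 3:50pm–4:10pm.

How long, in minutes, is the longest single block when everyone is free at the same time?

50 minutes

Freya free within 09:30–16:30: 09:30–11:10, 12:30–14:00.
Yusuf free within 09:30–16:30: 09:30–13:10, 13:20–13:30, 13:50–15:40.
Priya ∩ Freya: 10:20–11:10.
Priya ∩ Freya ∩ Gita: 10:20–11:10.
Priya ∩ Freya ∩ Gita ∩ Yusuf: 10:20–11:10.
Priya ∩ Freya ∩ Gita ∩ Yusuf ∩ Ines: 10:20–11:10.
Single common window of 50 minutes.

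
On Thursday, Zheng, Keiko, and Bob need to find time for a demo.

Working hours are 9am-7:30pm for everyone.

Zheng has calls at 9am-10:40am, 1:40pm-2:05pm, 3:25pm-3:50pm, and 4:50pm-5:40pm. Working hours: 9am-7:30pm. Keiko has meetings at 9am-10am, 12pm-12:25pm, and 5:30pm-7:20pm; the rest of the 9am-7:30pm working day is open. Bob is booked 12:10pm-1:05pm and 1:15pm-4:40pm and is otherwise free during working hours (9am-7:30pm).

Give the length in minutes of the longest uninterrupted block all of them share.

Zheng free within 09:00–19:30: 10:40–13:40, 14:05–15:25, 15:50–16:50, 17:40–19:30.
Keiko free within 09:00–19:30: 10:00–12:00, 12:25–17:30, 19:20–19:30.
Bob free within 09:00–19:30: 09:00–12:10, 13:05–13:15, 16:40–19:30.
Zheng ∩ Keiko: 10:40–12:00, 12:25–13:40, 14:05–15:25, 15:50–16:50, 19:20–19:30.
Zheng ∩ Keiko ∩ Bob: 10:40–12:00, 13:05–13:15, 16:40–16:50, 19:20–19:30.
Common window lengths: 80, 10, 10, 10 min; longest is 80.

80 minutes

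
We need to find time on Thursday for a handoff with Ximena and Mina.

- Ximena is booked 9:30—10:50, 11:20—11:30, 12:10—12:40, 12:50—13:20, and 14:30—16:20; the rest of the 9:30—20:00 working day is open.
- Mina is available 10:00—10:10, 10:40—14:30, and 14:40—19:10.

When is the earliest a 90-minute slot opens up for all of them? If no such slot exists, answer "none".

16:20

Ximena free within 09:30–20:00: 10:50–11:20, 11:30–12:10, 12:40–12:50, 13:20–14:30, 16:20–20:00.
Ximena ∩ Mina: 10:50–11:20, 11:30–12:10, 12:40–12:50, 13:20–14:30, 16:20–19:10.
Windows ≥ 90 min: 16:20–19:10.
Earliest such window starts at 16:20.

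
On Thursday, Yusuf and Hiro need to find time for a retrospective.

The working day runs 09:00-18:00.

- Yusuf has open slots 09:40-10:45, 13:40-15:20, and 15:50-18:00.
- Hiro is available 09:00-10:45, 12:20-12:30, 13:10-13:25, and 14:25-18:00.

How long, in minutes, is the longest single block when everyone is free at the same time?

130 minutes

Yusuf ∩ Hiro: 09:40–10:45, 14:25–15:20, 15:50–18:00.
Common window lengths: 65, 55, 130 min; longest is 130.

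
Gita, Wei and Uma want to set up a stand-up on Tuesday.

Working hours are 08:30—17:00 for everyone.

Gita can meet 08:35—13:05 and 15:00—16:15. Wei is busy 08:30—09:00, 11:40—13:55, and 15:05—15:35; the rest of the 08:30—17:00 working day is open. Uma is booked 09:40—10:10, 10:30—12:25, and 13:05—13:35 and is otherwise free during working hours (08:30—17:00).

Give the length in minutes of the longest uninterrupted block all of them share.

Wei free within 08:30–17:00: 09:00–11:40, 13:55–15:05, 15:35–17:00.
Uma free within 08:30–17:00: 08:30–09:40, 10:10–10:30, 12:25–13:05, 13:35–17:00.
Gita ∩ Wei: 09:00–11:40, 15:00–15:05, 15:35–16:15.
Gita ∩ Wei ∩ Uma: 09:00–09:40, 10:10–10:30, 15:00–15:05, 15:35–16:15.
Common window lengths: 40, 20, 5, 40 min; longest is 40.

40 minutes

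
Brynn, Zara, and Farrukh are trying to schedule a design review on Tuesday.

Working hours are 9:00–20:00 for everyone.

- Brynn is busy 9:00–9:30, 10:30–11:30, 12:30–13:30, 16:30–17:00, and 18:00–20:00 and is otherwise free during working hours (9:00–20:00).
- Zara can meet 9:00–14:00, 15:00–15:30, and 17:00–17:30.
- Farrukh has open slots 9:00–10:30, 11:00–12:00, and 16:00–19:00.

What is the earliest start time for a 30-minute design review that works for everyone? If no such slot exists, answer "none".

Brynn free within 09:00–20:00: 09:30–10:30, 11:30–12:30, 13:30–16:30, 17:00–18:00.
Brynn ∩ Zara: 09:30–10:30, 11:30–12:30, 13:30–14:00, 15:00–15:30, 17:00–17:30.
Brynn ∩ Zara ∩ Farrukh: 09:30–10:30, 11:30–12:00, 17:00–17:30.
Windows ≥ 30 min: 09:30–10:30, 11:30–12:00, 17:00–17:30.
Earliest such window starts at 09:30.

09:30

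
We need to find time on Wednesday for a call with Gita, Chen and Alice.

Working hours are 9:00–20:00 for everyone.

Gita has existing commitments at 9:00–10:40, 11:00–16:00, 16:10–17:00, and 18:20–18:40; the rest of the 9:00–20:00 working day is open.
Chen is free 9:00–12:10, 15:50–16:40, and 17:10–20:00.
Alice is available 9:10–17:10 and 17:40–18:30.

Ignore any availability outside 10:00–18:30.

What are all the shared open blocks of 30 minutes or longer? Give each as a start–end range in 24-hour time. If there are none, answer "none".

17:40–18:20

Gita free within 09:00–20:00: 10:40–11:00, 16:00–16:10, 17:00–18:20, 18:40–20:00.
Gita ∩ Chen: 10:40–11:00, 16:00–16:10, 17:10–18:20, 18:40–20:00.
Gita ∩ Chen ∩ Alice: 10:40–11:00, 16:00–16:10, 17:40–18:20.
Restricted to 10:00–18:30: 10:40–11:00, 16:00–16:10, 17:40–18:20.
Windows ≥ 30 min: 17:40–18:20.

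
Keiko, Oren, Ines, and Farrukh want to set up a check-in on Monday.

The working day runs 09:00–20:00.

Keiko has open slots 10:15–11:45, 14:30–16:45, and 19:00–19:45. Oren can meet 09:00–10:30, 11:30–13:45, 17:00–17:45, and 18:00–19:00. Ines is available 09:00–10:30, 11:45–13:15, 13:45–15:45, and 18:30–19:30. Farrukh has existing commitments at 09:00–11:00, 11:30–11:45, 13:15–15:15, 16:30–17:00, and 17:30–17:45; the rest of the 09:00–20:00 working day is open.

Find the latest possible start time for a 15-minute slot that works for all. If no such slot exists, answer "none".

Farrukh free within 09:00–20:00: 11:00–11:30, 11:45–13:15, 15:15–16:30, 17:00–17:30, 17:45–20:00.
Keiko ∩ Oren: 10:15–10:30, 11:30–11:45.
Keiko ∩ Oren ∩ Ines: 10:15–10:30.
Keiko ∩ Oren ∩ Ines ∩ Farrukh: (none).
Windows ≥ 15 min: (none).

none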